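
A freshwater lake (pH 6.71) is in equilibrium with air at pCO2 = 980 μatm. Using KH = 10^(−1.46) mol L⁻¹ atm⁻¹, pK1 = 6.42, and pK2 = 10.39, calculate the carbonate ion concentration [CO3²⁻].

[CO2*] = KH · pCO2 = 10^(−1.46) × 980×10^-6 = 3.398×10^-5 mol/L
α₀ = 1/(1 + K1/[H⁺] + K1K2/[H⁺]²) = 1/(1 + 10^+0.29 + 10^-3.39) = 0.3390
DIC = [CO2*]/α₀ = 3.398×10^-5 / 0.3390 = 0.1003 mmol/L
[CO3²⁻] = α₂·DIC; α₂ = 0.0001381, so [CO3²⁻] = 0.0001381 × 0.1003 = 1.38×10^-5 mmol/L = 0.0138 μmol/L

[CO3²⁻] = 0.0138 μmol/L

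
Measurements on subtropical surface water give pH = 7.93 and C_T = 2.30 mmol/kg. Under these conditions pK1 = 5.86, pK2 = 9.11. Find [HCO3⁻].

α₁ = 1 / (1 + [H⁺]/K1 + K2/[H⁺]) = 1 / (1 + 10^-2.07 + 10^-1.18)
   = 1 / (1 + 0.0085114 + 0.066069) = 1/1.0746 = 0.9306
[HCO3⁻] = α₁ × DIC = 0.9306 × 2.30 = 2.14 mmol/kg

[HCO3⁻] = 2.14 mmol/kg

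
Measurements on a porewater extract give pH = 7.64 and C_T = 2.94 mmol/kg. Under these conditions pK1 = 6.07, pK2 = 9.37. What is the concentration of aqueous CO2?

[CO2*] = 0.0757 mmol/kg

α₀ = 1 / (1 + K1/[H⁺] + K1K2/[H⁺]²) = 1 / (1 + 10^+1.57 + 10^-0.16)
   = 1 / (1 + 37.154 + 0.69183) = 1/38.845 = 0.02574
[CO2*] = α₀ × DIC = 0.02574 × 2.94 = 0.0757 mmol/kg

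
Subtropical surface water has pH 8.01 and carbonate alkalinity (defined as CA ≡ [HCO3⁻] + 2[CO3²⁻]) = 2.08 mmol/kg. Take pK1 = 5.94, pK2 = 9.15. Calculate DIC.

CA = [HCO3⁻] + 2[CO3²⁻] = (α₁ + 2α₂)·DIC
At pH 8.01: [H⁺]/K1 = 10^-2.07 = 0.0085114, K2/[H⁺] = 10^-1.14 = 0.072444
α₁ = 1/(1 + 0.0085114 + 0.072444) = 1/1.0810 = 0.9251; α₂ = α₁·K2/[H⁺] = 0.06702
α₁ + 2α₂ = 1.0591
DIC = CA / (α₁ + 2α₂) = 2.08 / 1.0591 = 1.96 mmol/kg

DIC = 1.96 mmol/kg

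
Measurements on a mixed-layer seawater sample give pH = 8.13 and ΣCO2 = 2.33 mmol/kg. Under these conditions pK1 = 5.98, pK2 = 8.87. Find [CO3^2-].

[CO3²⁻] = 0.357 mmol/kg

α₂ = 1 / (1 + [H⁺]/K2 + [H⁺]²/(K1K2)) = 1 / (1 + 10^+0.74 + 10^-1.41)
   = 1 / (1 + 5.4954 + 0.038905) = 1/6.5343 = 0.1530
[CO3²⁻] = α₂ × DIC = 0.1530 × 2.33 = 0.357 mmol/kg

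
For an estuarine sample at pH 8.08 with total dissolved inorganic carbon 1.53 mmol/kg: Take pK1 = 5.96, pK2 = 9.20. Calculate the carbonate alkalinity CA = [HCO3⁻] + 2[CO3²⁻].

CA = 1.63 mmol/kg

CA = [HCO3⁻] + 2[CO3²⁻] = (α₁ + 2α₂)·DIC
At pH 8.08: [H⁺]/K1 = 10^-2.12 = 0.0075858, K2/[H⁺] = 10^-1.12 = 0.075858
α₁ = 1/(1 + 0.0075858 + 0.075858) = 1/1.0834 = 0.9230; α₂ = α₁·K2/[H⁺] = 0.07002
α₁ + 2α₂ = 1.0630
CA = 1.0630 × 1.53 = 1.63 mmol/kg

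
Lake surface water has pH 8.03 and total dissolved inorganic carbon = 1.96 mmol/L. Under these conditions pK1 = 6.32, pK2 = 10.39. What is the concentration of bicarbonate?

α₁ = 1 / (1 + [H⁺]/K1 + K2/[H⁺]) = 1 / (1 + 10^-1.71 + 10^-2.36)
   = 1 / (1 + 0.019498 + 0.0043652) = 1/1.0239 = 0.9767
[HCO3⁻] = α₁ × DIC = 0.9767 × 1.96 = 1.91 mmol/L

[HCO3⁻] = 1.91 mmol/L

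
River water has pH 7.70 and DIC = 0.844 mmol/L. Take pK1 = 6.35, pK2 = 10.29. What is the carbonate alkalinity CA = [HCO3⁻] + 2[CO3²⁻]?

CA = [HCO3⁻] + 2[CO3²⁻] = (α₁ + 2α₂)·DIC
At pH 7.70: [H⁺]/K1 = 10^-1.35 = 0.044668, K2/[H⁺] = 10^-2.59 = 0.0025704
α₁ = 1/(1 + 0.044668 + 0.0025704) = 1/1.0472 = 0.9549; α₂ = α₁·K2/[H⁺] = 0.002454
α₁ + 2α₂ = 0.9598
CA = 0.9598 × 0.844 = 0.810 mmol/L

CA = 0.810 mmol/L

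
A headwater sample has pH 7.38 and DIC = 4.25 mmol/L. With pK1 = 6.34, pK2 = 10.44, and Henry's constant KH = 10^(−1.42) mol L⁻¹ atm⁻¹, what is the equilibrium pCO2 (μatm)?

α₀ = 1 / (1 + K1/[H⁺] + K1K2/[H⁺]²) = 1 / (1 + 10^+1.04 + 10^-2.02)
   = 1 / (1 + 10.965 + 0.0095499) = 1/11.974 = 0.08351
[CO2*] = α₀ × DIC = 0.08351 × 4.25 = 0.3549 mmol/L
pCO2 = [CO2*]/KH = 3.549×10^-4 / 3.802×10^-2 = 9340 μatm

pCO2 = 9340 μatm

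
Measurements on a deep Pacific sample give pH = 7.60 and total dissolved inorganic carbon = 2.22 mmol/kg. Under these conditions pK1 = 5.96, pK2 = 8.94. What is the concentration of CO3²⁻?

α₂ = 1 / (1 + [H⁺]/K2 + [H⁺]²/(K1K2)) = 1 / (1 + 10^+1.34 + 10^-0.30)
   = 1 / (1 + 21.878 + 0.50119) = 1/23.379 = 0.04277
[CO3²⁻] = α₂ × DIC = 0.04277 × 2.22 = 0.0950 mmol/kg

[CO3²⁻] = 0.0950 mmol/kg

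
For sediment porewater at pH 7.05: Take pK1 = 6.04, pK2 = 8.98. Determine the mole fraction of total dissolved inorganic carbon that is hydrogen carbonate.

α₁ = 0.901

α₁ = 1 / (1 + [H⁺]/K1 + K2/[H⁺]) = 1 / (1 + 10^-1.01 + 10^-1.93)
   = 1 / (1 + 0.097724 + 0.011749) = 1/1.1095 = 0.9013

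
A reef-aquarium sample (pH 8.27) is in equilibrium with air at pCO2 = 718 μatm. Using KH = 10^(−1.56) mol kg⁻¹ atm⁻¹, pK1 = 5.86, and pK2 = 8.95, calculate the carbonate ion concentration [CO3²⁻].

[CO3²⁻] = 1.06 mmol/kg

[CO2*] = KH · pCO2 = 10^(−1.56) × 718×10^-6 = 1.978×10^-5 mol/kg
α₀ = 1/(1 + K1/[H⁺] + K1K2/[H⁺]²) = 1/(1 + 10^+2.41 + 10^+1.73) = 0.003208
DIC = [CO2*]/α₀ = 1.978×10^-5 / 0.003208 = 6.165 mmol/kg
[CO3²⁻] = α₂·DIC; α₂ = 0.1723, so [CO3²⁻] = 0.1723 × 6.165 = 1.06 mmol/kg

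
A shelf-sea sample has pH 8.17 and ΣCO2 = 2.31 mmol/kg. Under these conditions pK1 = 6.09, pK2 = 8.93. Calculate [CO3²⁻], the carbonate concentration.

α₂ = 1 / (1 + [H⁺]/K2 + [H⁺]²/(K1K2)) = 1 / (1 + 10^+0.76 + 10^-1.32)
   = 1 / (1 + 5.7544 + 0.047863) = 1/6.8023 = 0.1470
[CO3²⁻] = α₂ × DIC = 0.1470 × 2.31 = 0.340 mmol/kg

[CO3²⁻] = 0.340 mmol/kg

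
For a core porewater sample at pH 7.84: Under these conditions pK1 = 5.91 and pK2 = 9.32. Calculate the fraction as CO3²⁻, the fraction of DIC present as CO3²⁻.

α₂ = 0.0317

α₂ = 1 / (1 + [H⁺]/K2 + [H⁺]²/(K1K2)) = 1 / (1 + 10^+1.48 + 10^-0.45)
   = 1 / (1 + 30.200 + 0.35481) = 1/31.554 = 0.03169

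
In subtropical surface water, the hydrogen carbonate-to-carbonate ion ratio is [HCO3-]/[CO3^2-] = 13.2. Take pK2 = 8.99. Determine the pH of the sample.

pH = 7.87

From K2 = [H⁺][CO3^2-]/[HCO3-]:  pH = pK2 − log₁₀([HCO3-]/[CO3^2-])
log₁₀(13.2) = +1.121
pH = 8.99 − (+1.121) = 7.87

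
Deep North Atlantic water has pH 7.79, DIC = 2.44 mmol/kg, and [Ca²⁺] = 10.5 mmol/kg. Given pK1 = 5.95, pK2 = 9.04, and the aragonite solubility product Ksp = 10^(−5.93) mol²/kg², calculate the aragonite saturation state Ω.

Ω = 1.15

α₂ = 1 / (1 + [H⁺]/K2 + [H⁺]²/(K1K2)) = 1 / (1 + 10^+1.25 + 10^-0.59)
   = 1 / (1 + 17.783 + 0.25704) = 1/19.040 = 0.05252
[CO3²⁻] = α₂ × DIC = 0.05252 × 2.44 = 0.1282 mmol/kg
Ksp = 10^(−5.93) = 1.175×10^-6
Ω = [Ca²⁺][CO3²⁻]/Ksp = (10.5×10^-3)(1.282×10^-4) / 1.175×10^-6 = 1.15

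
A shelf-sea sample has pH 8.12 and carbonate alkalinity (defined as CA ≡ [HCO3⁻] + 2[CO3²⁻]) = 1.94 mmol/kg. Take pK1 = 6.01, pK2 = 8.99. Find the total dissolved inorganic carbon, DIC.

CA = [HCO3⁻] + 2[CO3²⁻] = (α₁ + 2α₂)·DIC
At pH 8.12: [H⁺]/K1 = 10^-2.11 = 0.0077625, K2/[H⁺] = 10^-0.87 = 0.13490
α₁ = 1/(1 + 0.0077625 + 0.13490) = 1/1.1427 = 0.8752; α₂ = α₁·K2/[H⁺] = 0.1181
α₁ + 2α₂ = 1.1113
DIC = CA / (α₁ + 2α₂) = 1.94 / 1.1113 = 1.75 mmol/kg

DIC = 1.75 mmol/kg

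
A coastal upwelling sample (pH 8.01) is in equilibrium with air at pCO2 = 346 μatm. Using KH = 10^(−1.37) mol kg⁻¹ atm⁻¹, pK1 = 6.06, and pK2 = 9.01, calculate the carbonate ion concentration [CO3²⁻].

[CO2*] = KH · pCO2 = 10^(−1.37) × 346×10^-6 = 1.476×10^-5 mol/kg
α₀ = 1/(1 + K1/[H⁺] + K1K2/[H⁺]²) = 1/(1 + 10^+1.95 + 10^+0.95) = 0.01010
DIC = [CO2*]/α₀ = 1.476×10^-5 / 0.01010 = 1.462 mmol/kg
[CO3²⁻] = α₂·DIC; α₂ = 0.08999, so [CO3²⁻] = 0.08999 × 1.462 = 0.132 mmol/kg

[CO3²⁻] = 0.132 mmol/kg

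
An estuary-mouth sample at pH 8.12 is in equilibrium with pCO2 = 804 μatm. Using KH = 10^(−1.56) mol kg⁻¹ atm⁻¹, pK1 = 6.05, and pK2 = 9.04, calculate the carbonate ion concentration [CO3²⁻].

[CO3²⁻] = 0.313 mmol/kg

[CO2*] = KH · pCO2 = 10^(−1.56) × 804×10^-6 = 2.214×10^-5 mol/kg
α₀ = 1/(1 + K1/[H⁺] + K1K2/[H⁺]²) = 1/(1 + 10^+2.07 + 10^+1.15) = 0.007541
DIC = [CO2*]/α₀ = 2.214×10^-5 / 0.007541 = 2.937 mmol/kg
[CO3²⁻] = α₂·DIC; α₂ = 0.1065, so [CO3²⁻] = 0.1065 × 2.937 = 0.313 mmol/kg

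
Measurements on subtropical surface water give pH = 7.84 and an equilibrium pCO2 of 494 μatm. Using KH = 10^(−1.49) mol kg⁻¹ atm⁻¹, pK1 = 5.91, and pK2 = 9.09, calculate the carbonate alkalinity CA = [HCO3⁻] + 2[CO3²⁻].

[CO2*] = KH · pCO2 = 10^(−1.49) × 494×10^-6 = 1.599×10^-5 mol/kg
α₀ = 1/(1 + K1/[H⁺] + K1K2/[H⁺]²) = 1/(1 + 10^+1.93 + 10^+0.68) = 0.01100
DIC = [CO2*]/α₀ = 1.599×10^-5 / 0.01100 = 1.453 mmol/kg
CA = (α₁ + 2α₂)·DIC = (0.9363 + 2×0.05265) × 1.453 = 1.51 mmol/kg

CA = 1.51 mmol/kg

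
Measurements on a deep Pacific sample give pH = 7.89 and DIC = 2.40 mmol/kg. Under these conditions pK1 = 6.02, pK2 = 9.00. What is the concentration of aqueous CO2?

α₀ = 1 / (1 + K1/[H⁺] + K1K2/[H⁺]²) = 1 / (1 + 10^+1.87 + 10^+0.76)
   = 1 / (1 + 74.131 + 5.7544) = 1/80.885 = 0.01236
[CO2*] = α₀ × DIC = 0.01236 × 2.40 = 0.0297 mmol/kg

[CO2*] = 0.0297 mmol/kg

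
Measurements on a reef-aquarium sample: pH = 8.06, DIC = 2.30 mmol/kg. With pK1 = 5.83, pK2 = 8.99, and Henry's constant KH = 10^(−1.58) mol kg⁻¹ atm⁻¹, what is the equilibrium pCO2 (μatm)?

α₀ = 1 / (1 + K1/[H⁺] + K1K2/[H⁺]²) = 1 / (1 + 10^+2.23 + 10^+1.30)
   = 1 / (1 + 169.82 + 19.953) = 1/190.78 = 0.005242
[CO2*] = α₀ × DIC = 0.005242 × 2.30 = 0.01206 mmol/kg = 12.06 μmol/kg
pCO2 = [CO2*]/KH = 1.206×10^-5 / 2.630×10^-2 = 458 μatm

pCO2 = 458 μatm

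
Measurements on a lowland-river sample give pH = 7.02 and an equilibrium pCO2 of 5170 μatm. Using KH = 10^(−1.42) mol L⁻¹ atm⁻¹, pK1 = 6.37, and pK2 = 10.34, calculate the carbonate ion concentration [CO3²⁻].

[CO2*] = KH · pCO2 = 10^(−1.42) × 5170×10^-6 = 1.966×10^-4 mol/L
α₀ = 1/(1 + K1/[H⁺] + K1K2/[H⁺]²) = 1/(1 + 10^+0.65 + 10^-2.67) = 0.1828
DIC = [CO2*]/α₀ = 1.966×10^-4 / 0.1828 = 1.075 mmol/L
[CO3²⁻] = α₂·DIC; α₂ = 0.0003909, so [CO3²⁻] = 0.0003909 × 1.075 = 0.000420 mmol/L = 0.420 μmol/L

[CO3²⁻] = 0.420 μmol/L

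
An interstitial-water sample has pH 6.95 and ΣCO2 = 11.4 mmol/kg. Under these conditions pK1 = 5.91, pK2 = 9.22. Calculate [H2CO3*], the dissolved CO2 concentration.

[CO2*] = 0.948 mmol/kg

α₀ = 1 / (1 + K1/[H⁺] + K1K2/[H⁺]²) = 1 / (1 + 10^+1.04 + 10^-1.23)
   = 1 / (1 + 10.965 + 0.058884) = 1/12.024 = 0.08317
[CO2*] = α₀ × DIC = 0.08317 × 11.4 = 0.948 mmol/kg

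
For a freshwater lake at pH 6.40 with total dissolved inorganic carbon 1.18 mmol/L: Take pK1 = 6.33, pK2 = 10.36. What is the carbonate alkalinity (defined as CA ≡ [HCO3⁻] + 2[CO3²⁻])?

CA = 0.638 mmol/L

CA = [HCO3⁻] + 2[CO3²⁻] = (α₁ + 2α₂)·DIC
At pH 6.40: [H⁺]/K1 = 10^-0.07 = 0.85114, K2/[H⁺] = 10^-3.96 = 0.00010965
α₁ = 1/(1 + 0.85114 + 0.00010965) = 1/1.8512 = 0.5402; α₂ = α₁·K2/[H⁺] = 5.923×10^-5
α₁ + 2α₂ = 0.5403
CA = 0.5403 × 1.18 = 0.638 mmol/L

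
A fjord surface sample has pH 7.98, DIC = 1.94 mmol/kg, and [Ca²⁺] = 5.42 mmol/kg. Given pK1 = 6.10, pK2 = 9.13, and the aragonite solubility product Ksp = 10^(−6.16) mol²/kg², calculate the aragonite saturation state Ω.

α₂ = 1 / (1 + [H⁺]/K2 + [H⁺]²/(K1K2)) = 1 / (1 + 10^+1.15 + 10^-0.73)
   = 1 / (1 + 14.125 + 0.18621) = 1/15.312 = 0.06531
[CO3²⁻] = α₂ × DIC = 0.06531 × 1.94 = 0.1267 mmol/kg
Ksp = 10^(−6.16) = 6.918×10^-7
Ω = [Ca²⁺][CO3²⁻]/Ksp = (5.42×10^-3)(1.267×10^-4) / 6.918×10^-7 = 0.993

Ω = 0.993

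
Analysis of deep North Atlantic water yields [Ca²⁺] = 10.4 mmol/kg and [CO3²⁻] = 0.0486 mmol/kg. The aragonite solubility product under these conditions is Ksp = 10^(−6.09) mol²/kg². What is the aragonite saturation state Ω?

Ksp = 10^(−6.09) = 8.128×10^-7
Ω = [Ca²⁺][CO3²⁻]/Ksp = (10.4×10^-3)(0.0486×10^-3) / 8.128×10^-7 = 0.622

Ω = 0.622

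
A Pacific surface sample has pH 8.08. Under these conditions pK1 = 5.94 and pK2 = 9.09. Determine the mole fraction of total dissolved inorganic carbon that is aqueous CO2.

α₀ = 1 / (1 + K1/[H⁺] + K1K2/[H⁺]²) = 1 / (1 + 10^+2.14 + 10^+1.13)
   = 1 / (1 + 138.04 + 13.490) = 1/152.53 = 0.006556

α₀ = 0.00656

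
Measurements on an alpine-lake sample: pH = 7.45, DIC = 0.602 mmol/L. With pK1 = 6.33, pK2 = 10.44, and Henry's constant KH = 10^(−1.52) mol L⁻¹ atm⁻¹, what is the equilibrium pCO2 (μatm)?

pCO2 = 1400 μatm

α₀ = 1 / (1 + K1/[H⁺] + K1K2/[H⁺]²) = 1 / (1 + 10^+1.12 + 10^-1.87)
   = 1 / (1 + 13.183 + 0.013490) = 1/14.196 = 0.07044
[CO2*] = α₀ × DIC = 0.07044 × 0.602 = 0.04241 mmol/L
pCO2 = [CO2*]/KH = 4.241×10^-5 / 3.020×10^-2 = 1400 μatm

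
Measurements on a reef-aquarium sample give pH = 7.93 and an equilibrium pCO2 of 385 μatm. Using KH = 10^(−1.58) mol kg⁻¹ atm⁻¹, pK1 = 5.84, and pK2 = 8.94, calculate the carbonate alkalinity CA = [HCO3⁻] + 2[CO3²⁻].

[CO2*] = KH · pCO2 = 10^(−1.58) × 385×10^-6 = 1.013×10^-5 mol/kg
α₀ = 1/(1 + K1/[H⁺] + K1K2/[H⁺]²) = 1/(1 + 10^+2.09 + 10^+1.08) = 0.007350
DIC = [CO2*]/α₀ = 1.013×10^-5 / 0.007350 = 1.378 mmol/kg
CA = (α₁ + 2α₂)·DIC = (0.9043 + 2×0.08837) × 1.378 = 1.49 mmol/kg

CA = 1.49 mmol/kg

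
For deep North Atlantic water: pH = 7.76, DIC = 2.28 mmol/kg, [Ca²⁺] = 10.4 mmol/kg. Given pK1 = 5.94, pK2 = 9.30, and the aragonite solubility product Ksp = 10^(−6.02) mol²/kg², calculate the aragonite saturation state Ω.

α₂ = 1 / (1 + [H⁺]/K2 + [H⁺]²/(K1K2)) = 1 / (1 + 10^+1.54 + 10^-0.28)
   = 1 / (1 + 34.674 + 0.52481) = 1/36.198 = 0.02763
[CO3²⁻] = α₂ × DIC = 0.02763 × 2.28 = 0.06299 mmol/kg
Ksp = 10^(−6.02) = 9.550×10^-7
Ω = [Ca²⁺][CO3²⁻]/Ksp = (10.4×10^-3)(6.299×10^-5) / 9.550×10^-7 = 0.686

Ω = 0.686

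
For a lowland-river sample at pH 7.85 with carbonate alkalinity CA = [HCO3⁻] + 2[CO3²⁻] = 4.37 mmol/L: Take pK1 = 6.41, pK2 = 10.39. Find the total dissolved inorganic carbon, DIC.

CA = [HCO3⁻] + 2[CO3²⁻] = (α₁ + 2α₂)·DIC
At pH 7.85: [H⁺]/K1 = 10^-1.44 = 0.036308, K2/[H⁺] = 10^-2.54 = 0.0028840
α₁ = 1/(1 + 0.036308 + 0.0028840) = 1/1.0392 = 0.9623; α₂ = α₁·K2/[H⁺] = 0.002775
α₁ + 2α₂ = 0.9678
DIC = CA / (α₁ + 2α₂) = 4.37 / 0.9678 = 4.52 mmol/L

DIC = 4.52 mmol/L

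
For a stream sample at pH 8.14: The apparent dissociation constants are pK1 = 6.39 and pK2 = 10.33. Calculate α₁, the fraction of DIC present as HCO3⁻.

α₁ = 0.976

α₁ = 1 / (1 + [H⁺]/K1 + K2/[H⁺]) = 1 / (1 + 10^-1.75 + 10^-2.19)
   = 1 / (1 + 0.017783 + 0.0064565) = 1/1.0242 = 0.9763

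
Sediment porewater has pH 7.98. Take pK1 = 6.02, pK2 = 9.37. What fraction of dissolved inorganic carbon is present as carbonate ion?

α₂ = 0.0387

α₂ = 1 / (1 + [H⁺]/K2 + [H⁺]²/(K1K2)) = 1 / (1 + 10^+1.39 + 10^-0.57)
   = 1 / (1 + 24.547 + 0.26915) = 1/25.816 = 0.03874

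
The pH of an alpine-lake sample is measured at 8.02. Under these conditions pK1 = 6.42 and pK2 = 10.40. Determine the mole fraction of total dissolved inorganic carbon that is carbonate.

α₂ = 1 / (1 + [H⁺]/K2 + [H⁺]²/(K1K2)) = 1 / (1 + 10^+2.38 + 10^+0.78)
   = 1 / (1 + 239.88 + 6.0256) = 1/246.91 = 0.004050

α₂ = 0.00405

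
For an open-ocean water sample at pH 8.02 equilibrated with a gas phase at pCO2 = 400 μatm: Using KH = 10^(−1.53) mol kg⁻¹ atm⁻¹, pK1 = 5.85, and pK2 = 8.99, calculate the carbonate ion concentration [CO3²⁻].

[CO2*] = KH · pCO2 = 10^(−1.53) × 400×10^-6 = 1.180×10^-5 mol/kg
α₀ = 1/(1 + K1/[H⁺] + K1K2/[H⁺]²) = 1/(1 + 10^+2.17 + 10^+1.20) = 0.006069
DIC = [CO2*]/α₀ = 1.180×10^-5 / 0.006069 = 1.945 mmol/kg
[CO3²⁻] = α₂·DIC; α₂ = 0.09619, so [CO3²⁻] = 0.09619 × 1.945 = 0.187 mmol/kg

[CO3²⁻] = 0.187 mmol/kg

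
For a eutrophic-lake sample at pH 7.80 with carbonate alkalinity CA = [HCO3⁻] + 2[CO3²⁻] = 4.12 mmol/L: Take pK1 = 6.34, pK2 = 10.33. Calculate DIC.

DIC = 4.25 mmol/L

CA = [HCO3⁻] + 2[CO3²⁻] = (α₁ + 2α₂)·DIC
At pH 7.80: [H⁺]/K1 = 10^-1.46 = 0.034674, K2/[H⁺] = 10^-2.53 = 0.0029512
α₁ = 1/(1 + 0.034674 + 0.0029512) = 1/1.0376 = 0.9637; α₂ = α₁·K2/[H⁺] = 0.002844
α₁ + 2α₂ = 0.9694
DIC = CA / (α₁ + 2α₂) = 4.12 / 0.9694 = 4.25 mmol/L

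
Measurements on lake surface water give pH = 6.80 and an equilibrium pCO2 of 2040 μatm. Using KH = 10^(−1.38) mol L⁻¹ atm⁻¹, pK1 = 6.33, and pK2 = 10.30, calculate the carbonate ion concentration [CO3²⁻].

[CO3²⁻] = 0.0794 μmol/L

[CO2*] = KH · pCO2 = 10^(−1.38) × 2040×10^-6 = 8.504×10^-5 mol/L
α₀ = 1/(1 + K1/[H⁺] + K1K2/[H⁺]²) = 1/(1 + 10^+0.47 + 10^-3.03) = 0.2530
DIC = [CO2*]/α₀ = 8.504×10^-5 / 0.2530 = 0.3361 mmol/L
[CO3²⁻] = α₂·DIC; α₂ = 0.0002361, so [CO3²⁻] = 0.0002361 × 0.3361 = 7.94×10^-5 mmol/L = 0.0794 μmol/L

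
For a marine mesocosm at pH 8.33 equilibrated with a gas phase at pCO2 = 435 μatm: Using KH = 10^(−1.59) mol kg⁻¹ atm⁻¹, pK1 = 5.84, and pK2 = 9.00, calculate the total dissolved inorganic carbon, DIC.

[CO2*] = KH · pCO2 = 10^(−1.59) × 435×10^-6 = 1.118×10^-5 mol/kg
α₀ = 1/(1 + K1/[H⁺] + K1K2/[H⁺]²) = 1/(1 + 10^+2.49 + 10^+1.82) = 0.002659
DIC = [CO2*]/α₀ = 1.118×10^-5 / 0.002659 = 4.21 mmol/kg

DIC = 4.21 mmol/kg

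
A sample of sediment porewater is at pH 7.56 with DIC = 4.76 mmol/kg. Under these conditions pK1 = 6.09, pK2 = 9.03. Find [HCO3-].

α₁ = 1 / (1 + [H⁺]/K1 + K2/[H⁺]) = 1 / (1 + 10^-1.47 + 10^-1.47)
   = 1 / (1 + 0.033884 + 0.033884) = 1/1.0678 = 0.9365
[HCO3⁻] = α₁ × DIC = 0.9365 × 4.76 = 4.46 mmol/kg

[HCO3⁻] = 4.46 mmol/kg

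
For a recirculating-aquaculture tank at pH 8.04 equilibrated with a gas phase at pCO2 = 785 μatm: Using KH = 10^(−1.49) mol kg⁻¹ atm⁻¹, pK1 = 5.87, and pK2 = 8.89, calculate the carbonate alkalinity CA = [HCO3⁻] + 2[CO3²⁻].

CA = 4.82 mmol/kg

[CO2*] = KH · pCO2 = 10^(−1.49) × 785×10^-6 = 2.540×10^-5 mol/kg
α₀ = 1/(1 + K1/[H⁺] + K1K2/[H⁺]²) = 1/(1 + 10^+2.17 + 10^+1.32) = 0.005889
DIC = [CO2*]/α₀ = 2.540×10^-5 / 0.005889 = 4.313 mmol/kg
CA = (α₁ + 2α₂)·DIC = (0.8711 + 2×0.1230) × 4.313 = 4.82 mmol/kg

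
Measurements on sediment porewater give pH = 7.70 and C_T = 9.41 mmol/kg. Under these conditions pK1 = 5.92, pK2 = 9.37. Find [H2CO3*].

[CO2*] = 0.150 mmol/kg

α₀ = 1 / (1 + K1/[H⁺] + K1K2/[H⁺]²) = 1 / (1 + 10^+1.78 + 10^+0.11)
   = 1 / (1 + 60.256 + 1.2882) = 1/62.544 = 0.01599
[CO2*] = α₀ × DIC = 0.01599 × 9.41 = 0.150 mmol/kg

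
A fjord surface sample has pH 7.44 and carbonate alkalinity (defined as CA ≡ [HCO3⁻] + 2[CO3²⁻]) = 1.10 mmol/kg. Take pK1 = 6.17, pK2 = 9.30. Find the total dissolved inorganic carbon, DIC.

DIC = 1.14 mmol/kg

CA = [HCO3⁻] + 2[CO3²⁻] = (α₁ + 2α₂)·DIC
At pH 7.44: [H⁺]/K1 = 10^-1.27 = 0.053703, K2/[H⁺] = 10^-1.86 = 0.013804
α₁ = 1/(1 + 0.053703 + 0.013804) = 1/1.0675 = 0.9368; α₂ = α₁·K2/[H⁺] = 0.01293
α₁ + 2α₂ = 0.9626
DIC = CA / (α₁ + 2α₂) = 1.10 / 0.9626 = 1.14 mmol/kg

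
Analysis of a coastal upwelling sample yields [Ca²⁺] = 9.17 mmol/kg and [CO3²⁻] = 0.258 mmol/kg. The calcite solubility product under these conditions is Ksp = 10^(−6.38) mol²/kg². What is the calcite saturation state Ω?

Ksp = 10^(−6.38) = 4.169×10^-7
Ω = [Ca²⁺][CO3²⁻]/Ksp = (9.17×10^-3)(0.258×10^-3) / 4.169×10^-7 = 5.68

Ω = 5.68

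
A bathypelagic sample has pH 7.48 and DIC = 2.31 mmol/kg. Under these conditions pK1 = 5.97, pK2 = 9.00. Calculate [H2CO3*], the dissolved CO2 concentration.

[CO2*] = 0.0673 mmol/kg

α₀ = 1 / (1 + K1/[H⁺] + K1K2/[H⁺]²) = 1 / (1 + 10^+1.51 + 10^-0.01)
   = 1 / (1 + 32.359 + 0.97724) = 1/34.337 = 0.02912
[CO2*] = α₀ × DIC = 0.02912 × 2.31 = 0.0673 mmol/kg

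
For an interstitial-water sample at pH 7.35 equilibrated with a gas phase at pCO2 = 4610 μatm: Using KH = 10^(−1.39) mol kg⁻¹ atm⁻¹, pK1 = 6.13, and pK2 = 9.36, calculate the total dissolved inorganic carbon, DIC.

DIC = 3.34 mmol/kg

[CO2*] = KH · pCO2 = 10^(−1.39) × 4610×10^-6 = 1.878×10^-4 mol/kg
α₀ = 1/(1 + K1/[H⁺] + K1K2/[H⁺]²) = 1/(1 + 10^+1.22 + 10^-0.79) = 0.05631
DIC = [CO2*]/α₀ = 1.878×10^-4 / 0.05631 = 3.34 mmol/kg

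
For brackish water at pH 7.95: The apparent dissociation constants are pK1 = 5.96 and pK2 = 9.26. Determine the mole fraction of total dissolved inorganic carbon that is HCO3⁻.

α₁ = 0.944

α₁ = 1 / (1 + [H⁺]/K1 + K2/[H⁺]) = 1 / (1 + 10^-1.99 + 10^-1.31)
   = 1 / (1 + 0.010233 + 0.048978) = 1/1.0592 = 0.9441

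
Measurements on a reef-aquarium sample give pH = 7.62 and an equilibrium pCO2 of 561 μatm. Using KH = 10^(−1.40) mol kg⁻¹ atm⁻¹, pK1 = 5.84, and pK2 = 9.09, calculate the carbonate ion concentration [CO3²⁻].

[CO2*] = KH · pCO2 = 10^(−1.40) × 561×10^-6 = 2.233×10^-5 mol/kg
α₀ = 1/(1 + K1/[H⁺] + K1K2/[H⁺]²) = 1/(1 + 10^+1.78 + 10^+0.31) = 0.01580
DIC = [CO2*]/α₀ = 2.233×10^-5 / 0.01580 = 1.414 mmol/kg
[CO3²⁻] = α₂·DIC; α₂ = 0.03226, so [CO3²⁻] = 0.03226 × 1.414 = 0.0456 mmol/kg

[CO3²⁻] = 0.0456 mmol/kg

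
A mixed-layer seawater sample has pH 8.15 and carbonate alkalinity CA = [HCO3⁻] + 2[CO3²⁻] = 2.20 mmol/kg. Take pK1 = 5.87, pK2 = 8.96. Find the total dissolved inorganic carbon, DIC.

DIC = 1.95 mmol/kg

CA = [HCO3⁻] + 2[CO3²⁻] = (α₁ + 2α₂)·DIC
At pH 8.15: [H⁺]/K1 = 10^-2.28 = 0.0052481, K2/[H⁺] = 10^-0.81 = 0.15488
α₁ = 1/(1 + 0.0052481 + 0.15488) = 1/1.1601 = 0.8620; α₂ = α₁·K2/[H⁺] = 0.1335
α₁ + 2α₂ = 1.1290
DIC = CA / (α₁ + 2α₂) = 2.20 / 1.1290 = 1.95 mmol/kg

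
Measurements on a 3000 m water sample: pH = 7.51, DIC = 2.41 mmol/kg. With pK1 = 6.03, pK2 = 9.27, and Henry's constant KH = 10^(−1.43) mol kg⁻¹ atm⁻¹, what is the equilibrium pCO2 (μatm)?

α₀ = 1 / (1 + K1/[H⁺] + K1K2/[H⁺]²) = 1 / (1 + 10^+1.48 + 10^-0.28)
   = 1 / (1 + 30.200 + 0.52481) = 1/31.724 = 0.03152
[CO2*] = α₀ × DIC = 0.03152 × 2.41 = 0.07597 mmol/kg
pCO2 = [CO2*]/KH = 7.597×10^-5 / 3.715×10^-2 = 2040 μatm

pCO2 = 2040 μatm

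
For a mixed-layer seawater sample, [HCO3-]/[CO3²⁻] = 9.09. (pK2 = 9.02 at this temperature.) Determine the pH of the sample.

pH = 8.06

From K2 = [H⁺][CO3²⁻]/[HCO3-]:  pH = pK2 − log₁₀([HCO3-]/[CO3²⁻])
log₁₀(9.09) = +0.959
pH = 9.02 − (+0.959) = 8.06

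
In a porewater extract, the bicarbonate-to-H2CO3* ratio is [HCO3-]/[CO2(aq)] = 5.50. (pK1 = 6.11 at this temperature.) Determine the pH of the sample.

pH = 6.85

From K1 = [H⁺][HCO3-]/[CO2(aq)]:  pH = pK1 + log₁₀([HCO3-]/[CO2(aq)])
log₁₀(5.50) = +0.740
pH = 6.11 + (+0.740) = 6.85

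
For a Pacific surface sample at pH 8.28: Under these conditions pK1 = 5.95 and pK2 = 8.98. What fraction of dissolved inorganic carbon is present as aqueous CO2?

α₀ = 0.00388

α₀ = 1 / (1 + K1/[H⁺] + K1K2/[H⁺]²) = 1 / (1 + 10^+2.33 + 10^+1.63)
   = 1 / (1 + 213.80 + 42.658) = 1/257.45 = 0.003884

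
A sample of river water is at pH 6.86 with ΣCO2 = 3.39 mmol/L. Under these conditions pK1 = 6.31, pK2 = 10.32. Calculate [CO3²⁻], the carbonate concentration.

[CO3²⁻] = 0.917 μmol/L

α₂ = 1 / (1 + [H⁺]/K2 + [H⁺]²/(K1K2)) = 1 / (1 + 10^+3.46 + 10^+2.91)
   = 1 / (1 + 2884.0 + 812.83) = 1/3697.9 = 0.0002704
[CO3²⁻] = α₂ × DIC = 0.0002704 × 3.39 = 0.000917 mmol/L = 0.917 μmol/L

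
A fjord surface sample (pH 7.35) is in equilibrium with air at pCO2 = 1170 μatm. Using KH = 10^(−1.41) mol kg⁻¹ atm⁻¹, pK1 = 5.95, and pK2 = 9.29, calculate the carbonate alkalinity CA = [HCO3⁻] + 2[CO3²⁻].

CA = 1.17 mmol/kg

[CO2*] = KH · pCO2 = 10^(−1.41) × 1170×10^-6 = 4.552×10^-5 mol/kg
α₀ = 1/(1 + K1/[H⁺] + K1K2/[H⁺]²) = 1/(1 + 10^+1.40 + 10^-0.54) = 0.03787
DIC = [CO2*]/α₀ = 4.552×10^-5 / 0.03787 = 1.202 mmol/kg
CA = (α₁ + 2α₂)·DIC = (0.9512 + 2×0.01092) × 1.202 = 1.17 mmol/kg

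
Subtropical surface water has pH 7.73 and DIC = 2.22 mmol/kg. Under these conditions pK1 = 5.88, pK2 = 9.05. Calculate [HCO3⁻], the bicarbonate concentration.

[HCO3⁻] = 2.09 mmol/kg

α₁ = 1 / (1 + [H⁺]/K1 + K2/[H⁺]) = 1 / (1 + 10^-1.85 + 10^-1.32)
   = 1 / (1 + 0.014125 + 0.047863) = 1/1.0620 = 0.9416
[HCO3⁻] = α₁ × DIC = 0.9416 × 2.22 = 2.09 mmol/kg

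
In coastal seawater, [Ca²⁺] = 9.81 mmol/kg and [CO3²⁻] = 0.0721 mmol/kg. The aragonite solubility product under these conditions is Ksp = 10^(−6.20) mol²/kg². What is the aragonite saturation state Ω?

Ω = 1.12

Ksp = 10^(−6.20) = 6.310×10^-7
Ω = [Ca²⁺][CO3²⁻]/Ksp = (9.81×10^-3)(0.0721×10^-3) / 6.310×10^-7 = 1.12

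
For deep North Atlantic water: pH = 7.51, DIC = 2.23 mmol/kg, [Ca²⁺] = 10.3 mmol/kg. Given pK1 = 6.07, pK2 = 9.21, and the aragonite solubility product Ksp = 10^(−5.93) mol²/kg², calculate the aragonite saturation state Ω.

α₂ = 1 / (1 + [H⁺]/K2 + [H⁺]²/(K1K2)) = 1 / (1 + 10^+1.70 + 10^+0.26)
   = 1 / (1 + 50.119 + 1.8197) = 1/52.938 = 0.01889
[CO3²⁻] = α₂ × DIC = 0.01889 × 2.23 = 0.04212 mmol/kg
Ksp = 10^(−5.93) = 1.175×10^-6
Ω = [Ca²⁺][CO3²⁻]/Ksp = (10.3×10^-3)(4.212×10^-5) / 1.175×10^-6 = 0.369

Ω = 0.369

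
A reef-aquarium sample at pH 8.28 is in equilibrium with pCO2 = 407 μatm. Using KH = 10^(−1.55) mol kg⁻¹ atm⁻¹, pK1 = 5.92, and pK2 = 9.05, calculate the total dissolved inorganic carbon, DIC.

[CO2*] = KH · pCO2 = 10^(−1.55) × 407×10^-6 = 1.147×10^-5 mol/kg
α₀ = 1/(1 + K1/[H⁺] + K1K2/[H⁺]²) = 1/(1 + 10^+2.36 + 10^+1.59) = 0.003718
DIC = [CO2*]/α₀ = 1.147×10^-5 / 0.003718 = 3.09 mmol/kg

DIC = 3.09 mmol/kg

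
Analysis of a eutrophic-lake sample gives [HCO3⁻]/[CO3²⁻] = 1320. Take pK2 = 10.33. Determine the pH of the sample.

From K2 = [H⁺][CO3²⁻]/[HCO3⁻]:  pH = pK2 − log₁₀([HCO3⁻]/[CO3²⁻])
log₁₀(1320) = +3.121
pH = 10.33 − (+3.121) = 7.21

pH = 7.21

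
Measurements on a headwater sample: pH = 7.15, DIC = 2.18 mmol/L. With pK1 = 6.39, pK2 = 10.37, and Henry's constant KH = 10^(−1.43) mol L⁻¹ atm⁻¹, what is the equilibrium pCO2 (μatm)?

α₀ = 1 / (1 + K1/[H⁺] + K1K2/[H⁺]²) = 1 / (1 + 10^+0.76 + 10^-2.46)
   = 1 / (1 + 5.7544 + 0.0034674) = 1/6.7579 = 0.1480
[CO2*] = α₀ × DIC = 0.1480 × 2.18 = 0.3226 mmol/L
pCO2 = [CO2*]/KH = 3.226×10^-4 / 3.715×10^-2 = 8680 μatm

pCO2 = 8680 μatm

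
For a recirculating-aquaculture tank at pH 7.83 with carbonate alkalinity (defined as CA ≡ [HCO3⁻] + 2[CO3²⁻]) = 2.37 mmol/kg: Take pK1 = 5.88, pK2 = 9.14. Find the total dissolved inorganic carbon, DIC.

DIC = 2.29 mmol/kg

CA = [HCO3⁻] + 2[CO3²⁻] = (α₁ + 2α₂)·DIC
At pH 7.83: [H⁺]/K1 = 10^-1.95 = 0.011220, K2/[H⁺] = 10^-1.31 = 0.048978
α₁ = 1/(1 + 0.011220 + 0.048978) = 1/1.0602 = 0.9432; α₂ = α₁·K2/[H⁺] = 0.04620
α₁ + 2α₂ = 1.0356
DIC = CA / (α₁ + 2α₂) = 2.37 / 1.0356 = 2.29 mmol/kg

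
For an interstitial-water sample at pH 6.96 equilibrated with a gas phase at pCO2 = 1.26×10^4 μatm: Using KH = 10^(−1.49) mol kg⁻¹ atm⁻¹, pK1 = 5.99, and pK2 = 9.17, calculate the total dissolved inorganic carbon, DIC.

[CO2*] = KH · pCO2 = 10^(−1.49) × 1.26×10^4×10^-6 = 4.077×10^-4 mol/kg
α₀ = 1/(1 + K1/[H⁺] + K1K2/[H⁺]²) = 1/(1 + 10^+0.97 + 10^-1.24) = 0.09625
DIC = [CO2*]/α₀ = 4.077×10^-4 / 0.09625 = 4.24 mmol/kg

DIC = 4.24 mmol/kg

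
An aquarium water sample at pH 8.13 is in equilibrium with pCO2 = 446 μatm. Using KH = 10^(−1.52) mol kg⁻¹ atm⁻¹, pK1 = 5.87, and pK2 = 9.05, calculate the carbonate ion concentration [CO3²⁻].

[CO2*] = KH · pCO2 = 10^(−1.52) × 446×10^-6 = 1.347×10^-5 mol/kg
α₀ = 1/(1 + K1/[H⁺] + K1K2/[H⁺]²) = 1/(1 + 10^+2.26 + 10^+1.34) = 0.004882
DIC = [CO2*]/α₀ = 1.347×10^-5 / 0.004882 = 2.759 mmol/kg
[CO3²⁻] = α₂·DIC; α₂ = 0.1068, so [CO3²⁻] = 0.1068 × 2.759 = 0.295 mmol/kg

[CO3²⁻] = 0.295 mmol/kg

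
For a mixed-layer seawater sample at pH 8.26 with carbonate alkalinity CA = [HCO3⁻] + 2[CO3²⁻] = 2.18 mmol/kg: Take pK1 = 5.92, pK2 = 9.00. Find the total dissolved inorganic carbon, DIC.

DIC = 1.90 mmol/kg

CA = [HCO3⁻] + 2[CO3²⁻] = (α₁ + 2α₂)·DIC
At pH 8.26: [H⁺]/K1 = 10^-2.34 = 0.0045709, K2/[H⁺] = 10^-0.74 = 0.18197
α₁ = 1/(1 + 0.0045709 + 0.18197) = 1/1.1865 = 0.8428; α₂ = α₁·K2/[H⁺] = 0.1534
α₁ + 2α₂ = 1.1495
DIC = CA / (α₁ + 2α₂) = 2.18 / 1.1495 = 1.90 mmol/kg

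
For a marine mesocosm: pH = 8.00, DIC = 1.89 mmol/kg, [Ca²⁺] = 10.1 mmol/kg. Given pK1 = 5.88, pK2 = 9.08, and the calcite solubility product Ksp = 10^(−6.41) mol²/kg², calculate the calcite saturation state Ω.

Ω = 3.74

α₂ = 1 / (1 + [H⁺]/K2 + [H⁺]²/(K1K2)) = 1 / (1 + 10^+1.08 + 10^-1.04)
   = 1 / (1 + 12.023 + 0.091201) = 1/13.114 = 0.07626
[CO3²⁻] = α₂ × DIC = 0.07626 × 1.89 = 0.1441 mmol/kg
Ksp = 10^(−6.41) = 3.890×10^-7
Ω = [Ca²⁺][CO3²⁻]/Ksp = (10.1×10^-3)(1.441×10^-4) / 3.890×10^-7 = 3.74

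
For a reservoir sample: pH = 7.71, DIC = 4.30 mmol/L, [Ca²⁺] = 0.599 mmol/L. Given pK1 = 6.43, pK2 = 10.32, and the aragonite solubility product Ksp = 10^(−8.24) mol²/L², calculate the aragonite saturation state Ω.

Ω = 1.04

α₂ = 1 / (1 + [H⁺]/K2 + [H⁺]²/(K1K2)) = 1 / (1 + 10^+2.61 + 10^+1.33)
   = 1 / (1 + 407.38 + 21.380) = 1/429.76 = 0.002327
[CO3²⁻] = α₂ × DIC = 0.002327 × 4.30 = 0.01001 mmol/L = 10.01 μmol/L
Ksp = 10^(−8.24) = 5.754×10^-9
Ω = [Ca²⁺][CO3²⁻]/Ksp = (0.599×10^-3)(1.001×10^-5) / 5.754×10^-9 = 1.04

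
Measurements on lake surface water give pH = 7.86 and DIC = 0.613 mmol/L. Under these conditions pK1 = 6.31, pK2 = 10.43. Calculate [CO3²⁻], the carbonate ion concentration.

[CO3²⁻] = 1.60 μmol/L

α₂ = 1 / (1 + [H⁺]/K2 + [H⁺]²/(K1K2)) = 1 / (1 + 10^+2.57 + 10^+1.02)
   = 1 / (1 + 371.54 + 10.471) = 1/383.01 = 0.002611
[CO3²⁻] = α₂ × DIC = 0.002611 × 0.613 = 0.00160 mmol/L = 1.60 μmol/L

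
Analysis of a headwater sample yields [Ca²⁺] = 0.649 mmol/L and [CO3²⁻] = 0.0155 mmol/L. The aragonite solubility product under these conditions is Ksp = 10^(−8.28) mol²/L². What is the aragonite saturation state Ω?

Ω = 1.92

Ksp = 10^(−8.28) = 5.248×10^-9
Ω = [Ca²⁺][CO3²⁻]/Ksp = (0.649×10^-3)(0.0155×10^-3) / 5.248×10^-9 = 1.92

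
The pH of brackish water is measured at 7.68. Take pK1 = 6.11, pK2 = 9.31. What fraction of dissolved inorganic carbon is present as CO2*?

α₀ = 0.0256

α₀ = 1 / (1 + K1/[H⁺] + K1K2/[H⁺]²) = 1 / (1 + 10^+1.57 + 10^-0.06)
   = 1 / (1 + 37.154 + 0.87096) = 1/39.024 = 0.02562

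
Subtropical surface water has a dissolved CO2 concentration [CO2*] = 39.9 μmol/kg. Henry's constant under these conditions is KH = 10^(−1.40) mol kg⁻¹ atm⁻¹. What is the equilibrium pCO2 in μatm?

KH = 10^(−1.40) = 3.981×10^-2 mol kg⁻¹ atm⁻¹
pCO2 = [CO2*]/KH = 39.9×10^-6 / 3.981×10^-2 = 1.00×10^-3 atm = 1000 μatm

pCO2 = 1000 μatm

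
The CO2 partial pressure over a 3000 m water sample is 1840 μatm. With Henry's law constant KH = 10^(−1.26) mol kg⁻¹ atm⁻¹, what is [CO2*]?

[CO2*] = 101 μmol/kg

KH = 10^(−1.26) = 5.495×10^-2 mol kg⁻¹ atm⁻¹
[CO2*] = KH · pCO2 = 5.495×10^-2 × 1840×10^-6 atm = 1.01×10^-4 mol/kg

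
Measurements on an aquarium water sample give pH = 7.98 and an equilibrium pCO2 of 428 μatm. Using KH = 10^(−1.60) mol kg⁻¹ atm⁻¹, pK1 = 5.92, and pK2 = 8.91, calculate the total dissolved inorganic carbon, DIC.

[CO2*] = KH · pCO2 = 10^(−1.60) × 428×10^-6 = 1.075×10^-5 mol/kg
α₀ = 1/(1 + K1/[H⁺] + K1K2/[H⁺]²) = 1/(1 + 10^+2.06 + 10^+1.13) = 0.007734
DIC = [CO2*]/α₀ = 1.075×10^-5 / 0.007734 = 1.39 mmol/kg

DIC = 1.39 mmol/kg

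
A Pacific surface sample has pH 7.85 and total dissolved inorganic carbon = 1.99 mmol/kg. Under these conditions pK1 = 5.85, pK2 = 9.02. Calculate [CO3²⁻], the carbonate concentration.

α₂ = 1 / (1 + [H⁺]/K2 + [H⁺]²/(K1K2)) = 1 / (1 + 10^+1.17 + 10^-0.83)
   = 1 / (1 + 14.791 + 0.14791) = 1/15.939 = 0.06274
[CO3²⁻] = α₂ × DIC = 0.06274 × 1.99 = 0.125 mmol/kg

[CO3²⁻] = 0.125 mmol/kg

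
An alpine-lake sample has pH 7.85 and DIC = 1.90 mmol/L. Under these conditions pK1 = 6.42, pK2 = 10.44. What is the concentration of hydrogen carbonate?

α₁ = 1 / (1 + [H⁺]/K1 + K2/[H⁺]) = 1 / (1 + 10^-1.43 + 10^-2.59)
   = 1 / (1 + 0.037154 + 0.0025704) = 1/1.0397 = 0.9618
[HCO3⁻] = α₁ × DIC = 0.9618 × 1.90 = 1.83 mmol/L

[HCO3⁻] = 1.83 mmol/L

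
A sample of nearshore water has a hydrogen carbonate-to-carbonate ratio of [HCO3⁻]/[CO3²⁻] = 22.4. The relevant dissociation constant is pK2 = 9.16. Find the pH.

From K2 = [H⁺][CO3²⁻]/[HCO3⁻]:  pH = pK2 − log₁₀([HCO3⁻]/[CO3²⁻])
log₁₀(22.4) = +1.350
pH = 9.16 − (+1.350) = 7.81

pH = 7.81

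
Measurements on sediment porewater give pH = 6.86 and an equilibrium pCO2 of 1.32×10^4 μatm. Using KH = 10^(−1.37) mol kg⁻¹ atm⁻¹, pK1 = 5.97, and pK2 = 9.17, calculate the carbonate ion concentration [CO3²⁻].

[CO3²⁻] = 0.0214 mmol/kg

[CO2*] = KH · pCO2 = 10^(−1.37) × 1.32×10^4×10^-6 = 5.631×10^-4 mol/kg
α₀ = 1/(1 + K1/[H⁺] + K1K2/[H⁺]²) = 1/(1 + 10^+0.89 + 10^-1.42) = 0.1136
DIC = [CO2*]/α₀ = 5.631×10^-4 / 0.1136 = 4.955 mmol/kg
[CO3²⁻] = α₂·DIC; α₂ = 0.004320, so [CO3²⁻] = 0.004320 × 4.955 = 0.0214 mmol/kg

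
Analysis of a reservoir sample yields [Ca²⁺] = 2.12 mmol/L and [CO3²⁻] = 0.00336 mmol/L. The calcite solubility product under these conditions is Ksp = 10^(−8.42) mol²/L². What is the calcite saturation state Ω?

Ω = 1.87

Ksp = 10^(−8.42) = 3.802×10^-9
Ω = [Ca²⁺][CO3²⁻]/Ksp = (2.12×10^-3)(0.00336×10^-3) / 3.802×10^-9 = 1.87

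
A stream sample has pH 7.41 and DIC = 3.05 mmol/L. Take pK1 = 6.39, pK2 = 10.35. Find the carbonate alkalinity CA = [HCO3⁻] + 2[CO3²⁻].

CA = 2.79 mmol/L

CA = [HCO3⁻] + 2[CO3²⁻] = (α₁ + 2α₂)·DIC
At pH 7.41: [H⁺]/K1 = 10^-1.02 = 0.095499, K2/[H⁺] = 10^-2.94 = 0.0011482
α₁ = 1/(1 + 0.095499 + 0.0011482) = 1/1.0966 = 0.9119; α₂ = α₁·K2/[H⁺] = 0.001047
α₁ + 2α₂ = 0.9140
CA = 0.9140 × 3.05 = 2.79 mmol/L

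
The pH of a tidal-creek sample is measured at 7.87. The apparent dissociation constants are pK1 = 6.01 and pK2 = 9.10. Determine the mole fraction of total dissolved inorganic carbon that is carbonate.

α₂ = 0.0549

α₂ = 1 / (1 + [H⁺]/K2 + [H⁺]²/(K1K2)) = 1 / (1 + 10^+1.23 + 10^-0.63)
   = 1 / (1 + 16.982 + 0.23442) = 1/18.217 = 0.05489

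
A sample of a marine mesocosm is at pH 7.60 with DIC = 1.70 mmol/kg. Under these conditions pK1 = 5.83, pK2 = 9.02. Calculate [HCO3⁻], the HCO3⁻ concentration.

[HCO3⁻] = 1.61 mmol/kg

α₁ = 1 / (1 + [H⁺]/K1 + K2/[H⁺]) = 1 / (1 + 10^-1.77 + 10^-1.42)
   = 1 / (1 + 0.016982 + 0.038019) = 1/1.0550 = 0.9479
[HCO3⁻] = α₁ × DIC = 0.9479 × 1.70 = 1.61 mmol/kg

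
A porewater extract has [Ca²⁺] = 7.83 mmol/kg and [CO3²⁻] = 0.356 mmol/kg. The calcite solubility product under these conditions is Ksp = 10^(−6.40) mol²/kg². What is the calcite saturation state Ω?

Ω = 7.00

Ksp = 10^(−6.40) = 3.981×10^-7
Ω = [Ca²⁺][CO3²⁻]/Ksp = (7.83×10^-3)(0.356×10^-3) / 3.981×10^-7 = 7.00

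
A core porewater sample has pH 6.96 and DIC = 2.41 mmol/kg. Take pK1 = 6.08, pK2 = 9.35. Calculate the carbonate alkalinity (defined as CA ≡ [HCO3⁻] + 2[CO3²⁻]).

CA = [HCO3⁻] + 2[CO3²⁻] = (α₁ + 2α₂)·DIC
At pH 6.96: [H⁺]/K1 = 10^-0.88 = 0.13183, K2/[H⁺] = 10^-2.39 = 0.0040738
α₁ = 1/(1 + 0.13183 + 0.0040738) = 1/1.1359 = 0.8804; α₂ = α₁·K2/[H⁺] = 0.003586
α₁ + 2α₂ = 0.8875
CA = 0.8875 × 2.41 = 2.14 mmol/kg

CA = 2.14 mmol/kg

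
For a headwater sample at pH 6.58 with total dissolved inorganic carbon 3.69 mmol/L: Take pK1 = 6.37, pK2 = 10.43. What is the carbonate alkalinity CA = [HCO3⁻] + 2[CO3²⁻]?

CA = 2.28 mmol/L

CA = [HCO3⁻] + 2[CO3²⁻] = (α₁ + 2α₂)·DIC
At pH 6.58: [H⁺]/K1 = 10^-0.21 = 0.61660, K2/[H⁺] = 10^-3.85 = 0.00014125
α₁ = 1/(1 + 0.61660 + 0.00014125) = 1/1.6167 = 0.6185; α₂ = α₁·K2/[H⁺] = 8.737×10^-5
α₁ + 2α₂ = 0.6187
CA = 0.6187 × 3.69 = 2.28 mmol/L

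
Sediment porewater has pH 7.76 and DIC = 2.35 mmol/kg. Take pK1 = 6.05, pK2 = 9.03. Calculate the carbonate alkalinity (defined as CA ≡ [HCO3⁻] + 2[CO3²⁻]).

CA = 2.42 mmol/kg

CA = [HCO3⁻] + 2[CO3²⁻] = (α₁ + 2α₂)·DIC
At pH 7.76: [H⁺]/K1 = 10^-1.71 = 0.019498, K2/[H⁺] = 10^-1.27 = 0.053703
α₁ = 1/(1 + 0.019498 + 0.053703) = 1/1.0732 = 0.9318; α₂ = α₁·K2/[H⁺] = 0.05004
α₁ + 2α₂ = 1.0319
CA = 1.0319 × 2.35 = 2.42 mmol/kg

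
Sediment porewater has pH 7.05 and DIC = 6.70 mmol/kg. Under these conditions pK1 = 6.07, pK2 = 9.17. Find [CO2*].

α₀ = 1 / (1 + K1/[H⁺] + K1K2/[H⁺]²) = 1 / (1 + 10^+0.98 + 10^-1.14)
   = 1 / (1 + 9.5499 + 0.072444) = 1/10.622 = 0.09414
[CO2*] = α₀ × DIC = 0.09414 × 6.70 = 0.631 mmol/kg

[CO2*] = 0.631 mmol/kg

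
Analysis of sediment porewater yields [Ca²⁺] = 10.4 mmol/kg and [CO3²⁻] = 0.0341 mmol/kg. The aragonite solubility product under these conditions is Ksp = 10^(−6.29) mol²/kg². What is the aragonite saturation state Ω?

Ω = 0.691

Ksp = 10^(−6.29) = 5.129×10^-7
Ω = [Ca²⁺][CO3²⁻]/Ksp = (10.4×10^-3)(0.0341×10^-3) / 5.129×10^-7 = 0.691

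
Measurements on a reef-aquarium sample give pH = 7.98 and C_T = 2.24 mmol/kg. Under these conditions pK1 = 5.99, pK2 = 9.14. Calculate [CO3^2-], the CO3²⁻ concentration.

α₂ = 1 / (1 + [H⁺]/K2 + [H⁺]²/(K1K2)) = 1 / (1 + 10^+1.16 + 10^-0.83)
   = 1 / (1 + 14.454 + 0.14791) = 1/15.602 = 0.06409
[CO3²⁻] = α₂ × DIC = 0.06409 × 2.24 = 0.144 mmol/kg

[CO3²⁻] = 0.144 mmol/kg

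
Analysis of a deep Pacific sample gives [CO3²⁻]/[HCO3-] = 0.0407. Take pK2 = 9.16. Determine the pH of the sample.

pH = 7.77

From K2 = [H⁺][CO3²⁻]/[HCO3-]:  pH = pK2 + log₁₀([CO3²⁻]/[HCO3-])
log₁₀(0.0407) = -1.390
pH = 9.16 + (-1.390) = 7.77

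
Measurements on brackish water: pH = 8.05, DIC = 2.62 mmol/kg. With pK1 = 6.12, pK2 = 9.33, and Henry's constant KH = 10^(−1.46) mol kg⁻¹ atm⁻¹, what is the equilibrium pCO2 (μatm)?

α₀ = 1 / (1 + K1/[H⁺] + K1K2/[H⁺]²) = 1 / (1 + 10^+1.93 + 10^+0.65)
   = 1 / (1 + 85.114 + 4.4668) = 1/90.581 = 0.01104
[CO2*] = α₀ × DIC = 0.01104 × 2.62 = 0.02892 mmol/kg
pCO2 = [CO2*]/KH = 2.892×10^-5 / 3.467×10^-2 = 834 μatm

pCO2 = 834 μatm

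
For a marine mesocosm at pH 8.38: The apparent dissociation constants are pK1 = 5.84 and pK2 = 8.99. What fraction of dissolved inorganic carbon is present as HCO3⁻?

α₁ = 0.801

α₁ = 1 / (1 + [H⁺]/K1 + K2/[H⁺]) = 1 / (1 + 10^-2.54 + 10^-0.61)
   = 1 / (1 + 0.0028840 + 0.24547) = 1/1.2484 = 0.8011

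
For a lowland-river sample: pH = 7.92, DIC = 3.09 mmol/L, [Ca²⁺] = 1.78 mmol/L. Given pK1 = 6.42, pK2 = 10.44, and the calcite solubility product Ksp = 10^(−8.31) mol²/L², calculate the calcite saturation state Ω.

Ω = 3.28

α₂ = 1 / (1 + [H⁺]/K2 + [H⁺]²/(K1K2)) = 1 / (1 + 10^+2.52 + 10^+1.02)
   = 1 / (1 + 331.13 + 10.471) = 1/342.60 = 0.002919
[CO3²⁻] = α₂ × DIC = 0.002919 × 3.09 = 0.009019 mmol/L = 9.019 μmol/L
Ksp = 10^(−8.31) = 4.898×10^-9
Ω = [Ca²⁺][CO3²⁻]/Ksp = (1.78×10^-3)(9.019×10^-6) / 4.898×10^-9 = 3.28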